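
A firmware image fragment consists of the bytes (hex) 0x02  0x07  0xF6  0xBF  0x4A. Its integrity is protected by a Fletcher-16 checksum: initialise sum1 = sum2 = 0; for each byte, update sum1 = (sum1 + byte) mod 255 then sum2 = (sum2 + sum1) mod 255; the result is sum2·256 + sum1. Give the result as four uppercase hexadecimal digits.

D40A

Running sums (mod 255):
  after byte 0 (0x02): sum1=2, sum2=2
  after byte 1 (0x07): sum1=9, sum2=11
  after byte 2 (0xF6): sum1=0, sum2=11
  after byte 3 (0xBF): sum1=191, sum2=202
  after byte 4 (0x4A): sum1=10, sum2=212
Checksum = sum2·256 + sum1 = 212·256 + 10 = 54282 = 0xD40A.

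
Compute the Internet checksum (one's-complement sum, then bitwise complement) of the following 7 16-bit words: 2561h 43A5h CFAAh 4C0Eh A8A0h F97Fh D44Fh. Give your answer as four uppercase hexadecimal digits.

One's-complement addition (fold any carry out of bit 15 back into bit 0):
  0x2561 + 0x43A5 = 0x06906
  0x6906 + 0xCFAA = 0x138B0 → wrap carry → 0x38B1
  0x38B1 + 0x4C0E = 0x084BF
  0x84BF + 0xA8A0 = 0x12D5F → wrap carry → 0x2D60
  0x2D60 + 0xF97F = 0x126DF → wrap carry → 0x26E0
  0x26E0 + 0xD44F = 0x0FB2F
One's-complement sum = 0xFB2F.
Checksum = ~0xFB2F & 0xFFFF = 0x04D0.

04D0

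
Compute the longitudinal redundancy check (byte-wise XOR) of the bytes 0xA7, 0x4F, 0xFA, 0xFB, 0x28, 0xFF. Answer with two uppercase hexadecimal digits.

3E

XOR the bytes together:
  start with 0xA7
  0xA7 ⊕ 0x4F = 0xE8
  0xE8 ⊕ 0xFA = 0x12
  0x12 ⊕ 0xFB = 0xE9
  0xE9 ⊕ 0x28 = 0xC1
  0xC1 ⊕ 0xFF = 0x3E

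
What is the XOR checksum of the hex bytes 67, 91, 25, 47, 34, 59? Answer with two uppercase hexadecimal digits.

XOR the bytes together:
  start with 0x67
  0x67 ⊕ 0x91 = 0xF6
  0xF6 ⊕ 0x25 = 0xD3
  0xD3 ⊕ 0x47 = 0x94
  0x94 ⊕ 0x34 = 0xA0
  0xA0 ⊕ 0x59 = 0xF9

F9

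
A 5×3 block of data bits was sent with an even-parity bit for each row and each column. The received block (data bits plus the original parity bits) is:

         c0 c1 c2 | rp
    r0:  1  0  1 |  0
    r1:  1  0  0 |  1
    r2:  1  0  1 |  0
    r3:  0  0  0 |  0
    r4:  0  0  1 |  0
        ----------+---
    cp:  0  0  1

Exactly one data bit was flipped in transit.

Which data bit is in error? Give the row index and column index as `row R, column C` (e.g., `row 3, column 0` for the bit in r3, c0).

Recompute each row's even parity and compare to rp:
  r0: data parity 0, sent rp 0 → ok
  r1: data parity 1, sent rp 1 → ok
  r2: data parity 0, sent rp 0 → ok
  r3: data parity 0, sent rp 0 → ok
  r4: data parity 1, sent rp 0 → mismatch
Recompute each column's even parity and compare to cp:
  c0: data parity 1, sent cp 0 → mismatch
  c1: data parity 0, sent cp 0 → ok
  c2: data parity 1, sent cp 1 → ok
Exactly one row (r4) and one column (c0) fail → the flipped bit is at their intersection.

row 4, column 0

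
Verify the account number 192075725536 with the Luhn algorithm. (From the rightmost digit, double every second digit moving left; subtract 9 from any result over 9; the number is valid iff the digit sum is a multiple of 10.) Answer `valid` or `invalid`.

valid

From the right, keep odd positions and double even positions (subtract 9 from any doubled value over 9):
  doubled (positions 2,4,...): 6 1 5 5 4 2 → sum 23
  kept (positions 1,3,...): 6 5 2 5 0 9 → sum 27
Total = 50.
50 mod 10 = 0, so the number is valid.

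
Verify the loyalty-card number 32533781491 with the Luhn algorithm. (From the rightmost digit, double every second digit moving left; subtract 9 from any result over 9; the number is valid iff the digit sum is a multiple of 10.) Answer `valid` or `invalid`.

valid

From the right, keep odd positions and double even positions (subtract 9 from any doubled value over 9):
  doubled (positions 2,4,...): 9 2 5 6 4 → sum 26
  kept (positions 1,3,...): 1 4 8 3 5 3 → sum 24
Total = 50.
50 mod 10 = 0, so the number is valid.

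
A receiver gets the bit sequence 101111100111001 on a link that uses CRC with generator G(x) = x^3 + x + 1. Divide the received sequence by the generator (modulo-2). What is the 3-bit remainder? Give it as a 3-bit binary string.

110

Modulo-2 division of 101111100111001 by 1011:
  pos 0: 1011 XOR 1011 = 0000
  pos 4: 1110 XOR 1011 = 0101
  pos 5: 1010 XOR 1011 = 0001
  pos 8: 1111 XOR 1011 = 0100
  pos 9: 1000 XOR 1011 = 0011
  pos 11: 1101 XOR 1011 = 0110
Remainder = 110 (nonzero — an error is detected).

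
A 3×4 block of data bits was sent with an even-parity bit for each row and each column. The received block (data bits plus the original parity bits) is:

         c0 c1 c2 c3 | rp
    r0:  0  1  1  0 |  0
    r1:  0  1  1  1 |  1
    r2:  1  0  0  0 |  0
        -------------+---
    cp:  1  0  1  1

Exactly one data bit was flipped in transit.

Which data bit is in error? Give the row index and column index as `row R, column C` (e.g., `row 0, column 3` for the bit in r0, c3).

row 2, column 2

Recompute each row's even parity and compare to rp:
  r0: data parity 0, sent rp 0 → ok
  r1: data parity 1, sent rp 1 → ok
  r2: data parity 1, sent rp 0 → mismatch
Recompute each column's even parity and compare to cp:
  c0: data parity 1, sent cp 1 → ok
  c1: data parity 0, sent cp 0 → ok
  c2: data parity 0, sent cp 1 → mismatch
  c3: data parity 1, sent cp 1 → ok
Exactly one row (r2) and one column (c2) fail → the flipped bit is at their intersection.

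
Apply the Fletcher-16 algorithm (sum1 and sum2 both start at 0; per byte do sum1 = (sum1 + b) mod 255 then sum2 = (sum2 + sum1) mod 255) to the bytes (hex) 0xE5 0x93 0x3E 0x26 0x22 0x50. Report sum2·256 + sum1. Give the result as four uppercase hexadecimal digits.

4550

Running sums (mod 255):
  after byte 0 (0xE5): sum1=229, sum2=229
  after byte 1 (0x93): sum1=121, sum2=95
  after byte 2 (0x3E): sum1=183, sum2=23
  after byte 3 (0x26): sum1=221, sum2=244
  after byte 4 (0x22): sum1=0, sum2=244
  after byte 5 (0x50): sum1=80, sum2=69
Checksum = sum2·256 + sum1 = 69·256 + 80 = 17744 = 0x4550.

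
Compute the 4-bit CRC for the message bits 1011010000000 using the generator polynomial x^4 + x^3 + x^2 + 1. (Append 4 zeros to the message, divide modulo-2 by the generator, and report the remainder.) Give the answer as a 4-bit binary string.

Append 4 zeros: 10110100000000000. Divide by 11101 (XOR where the leading bit is 1):
  pos 0: 10110 XOR 11101 = 01011
  pos 1: 10111 XOR 11101 = 01010
  pos 2: 10100 XOR 11101 = 01001
  pos 3: 10010 XOR 11101 = 01111
  pos 4: 11110 XOR 11101 = 00011
  pos 7: 11000 XOR 11101 = 00101
  pos 9: 10100 XOR 11101 = 01001
  pos 10: 10010 XOR 11101 = 01111
  pos 11: 11110 XOR 11101 = 00011
Remainder (last 4 bits) = 0110. This is the CRC / FCS.

0110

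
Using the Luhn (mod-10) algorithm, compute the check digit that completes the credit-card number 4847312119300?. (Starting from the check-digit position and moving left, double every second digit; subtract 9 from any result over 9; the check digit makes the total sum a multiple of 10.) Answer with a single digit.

Partial digits right→left: 0 0 3 9 1 1 2 1 3 7 4 8 4
Double every second digit counting from the check-digit position (so the 1st, 3rd, 5th, ... of the partial from the right).
  doubled (with −9 where >9): 0 6 2 4 6 8 8 → sum 34
  kept as-is: 0 9 1 1 7 8 → sum 26
Total = 34 + 26 = 60.
Check digit = (10 − (60 mod 10)) mod 10 = 0.

0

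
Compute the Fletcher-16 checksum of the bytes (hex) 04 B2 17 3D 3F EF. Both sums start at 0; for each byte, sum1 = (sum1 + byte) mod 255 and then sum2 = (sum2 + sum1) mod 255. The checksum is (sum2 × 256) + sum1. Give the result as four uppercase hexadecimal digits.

183A

Running sums (mod 255):
  after byte 0 (04): sum1=4, sum2=4
  after byte 1 (B2): sum1=182, sum2=186
  after byte 2 (17): sum1=205, sum2=136
  after byte 3 (3D): sum1=11, sum2=147
  after byte 4 (3F): sum1=74, sum2=221
  after byte 5 (EF): sum1=58, sum2=24
Checksum = sum2·256 + sum1 = 24·256 + 58 = 6202 = 0x183A.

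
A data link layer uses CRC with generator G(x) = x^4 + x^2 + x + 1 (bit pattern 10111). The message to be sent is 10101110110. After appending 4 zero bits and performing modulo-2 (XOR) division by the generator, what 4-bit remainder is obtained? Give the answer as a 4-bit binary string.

0100

Append 4 zeros: 101011101100000. Divide by 10111 (XOR where the leading bit is 1):
  pos 0: 10101 XOR 10111 = 00010
  pos 3: 10110 XOR 10111 = 00001
  pos 7: 11100 XOR 10111 = 01011
  pos 8: 10110 XOR 10111 = 00001
Remainder (last 4 bits) = 0100. This is the CRC / FCS.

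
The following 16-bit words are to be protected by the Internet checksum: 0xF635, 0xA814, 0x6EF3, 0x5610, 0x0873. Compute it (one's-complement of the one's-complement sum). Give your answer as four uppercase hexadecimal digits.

One's-complement addition (fold any carry out of bit 15 back into bit 0):
  0xF635 + 0xA814 = 0x19E49 → wrap carry → 0x9E4A
  0x9E4A + 0x6EF3 = 0x10D3D → wrap carry → 0x0D3E
  0x0D3E + 0x5610 = 0x0634E
  0x634E + 0x0873 = 0x06BC1
One's-complement sum = 0x6BC1.
Checksum = ~0x6BC1 & 0xFFFF = 0x943E.

943E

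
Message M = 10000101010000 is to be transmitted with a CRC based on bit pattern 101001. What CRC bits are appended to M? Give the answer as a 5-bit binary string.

11110

Append 5 zeros: 1000010101000000000. Divide by 101001 (XOR where the leading bit is 1):
  pos 0: 100001 XOR 101001 = 001000
  pos 2: 100001 XOR 101001 = 001000
  pos 4: 100001 XOR 101001 = 001000
  pos 6: 100000 XOR 101001 = 001001
  pos 8: 100100 XOR 101001 = 001101
  pos 10: 110100 XOR 101001 = 011101
  pos 11: 111010 XOR 101001 = 010011
  pos 12: 100110 XOR 101001 = 001111
Remainder (last 5 bits) = 11110. This is the CRC / FCS.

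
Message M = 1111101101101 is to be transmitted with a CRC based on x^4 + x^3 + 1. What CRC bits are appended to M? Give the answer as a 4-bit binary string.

0100

Append 4 zeros: 11111011011010000. Divide by 11001 (XOR where the leading bit is 1):
  pos 0: 11111 XOR 11001 = 00110
  pos 2: 11001 XOR 11001 = 00000
  pos 7: 10110 XOR 11001 = 01111
  pos 8: 11111 XOR 11001 = 00110
  pos 10: 11000 XOR 11001 = 00001
Remainder (last 4 bits) = 0100. This is the CRC / FCS.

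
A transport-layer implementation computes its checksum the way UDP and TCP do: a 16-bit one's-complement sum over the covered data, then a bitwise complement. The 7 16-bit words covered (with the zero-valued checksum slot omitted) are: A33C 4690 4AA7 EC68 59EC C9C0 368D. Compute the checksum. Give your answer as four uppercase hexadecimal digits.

One's-complement addition (fold any carry out of bit 15 back into bit 0):
  0xA33C + 0x4690 = 0x0E9CC
  0xE9CC + 0x4AA7 = 0x13473 → wrap carry → 0x3474
  0x3474 + 0xEC68 = 0x120DC → wrap carry → 0x20DD
  0x20DD + 0x59EC = 0x07AC9
  0x7AC9 + 0xC9C0 = 0x14489 → wrap carry → 0x448A
  0x448A + 0x368D = 0x07B17
One's-complement sum = 0x7B17.
Checksum = ~0x7B17 & 0xFFFF = 0x84E8.

84E8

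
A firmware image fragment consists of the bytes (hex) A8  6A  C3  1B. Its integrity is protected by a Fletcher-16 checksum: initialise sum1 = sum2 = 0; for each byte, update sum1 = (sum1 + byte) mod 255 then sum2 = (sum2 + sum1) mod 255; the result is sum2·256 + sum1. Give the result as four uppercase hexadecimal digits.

Running sums (mod 255):
  after byte 0 (A8): sum1=168, sum2=168
  after byte 1 (6A): sum1=19, sum2=187
  after byte 2 (C3): sum1=214, sum2=146
  after byte 3 (1B): sum1=241, sum2=132
Checksum = sum2·256 + sum1 = 132·256 + 241 = 34033 = 0x84F1.

84F1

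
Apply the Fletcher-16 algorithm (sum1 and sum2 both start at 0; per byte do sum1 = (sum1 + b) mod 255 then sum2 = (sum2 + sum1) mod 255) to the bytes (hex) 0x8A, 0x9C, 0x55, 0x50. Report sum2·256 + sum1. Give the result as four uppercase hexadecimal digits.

Running sums (mod 255):
  after byte 0 (0x8A): sum1=138, sum2=138
  after byte 1 (0x9C): sum1=39, sum2=177
  after byte 2 (0x55): sum1=124, sum2=46
  after byte 3 (0x50): sum1=204, sum2=250
Checksum = sum2·256 + sum1 = 250·256 + 204 = 64204 = 0xFACC.

FACC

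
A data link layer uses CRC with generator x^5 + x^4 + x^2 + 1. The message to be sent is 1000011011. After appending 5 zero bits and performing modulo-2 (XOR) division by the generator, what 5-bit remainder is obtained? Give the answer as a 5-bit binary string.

11111

Append 5 zeros: 100001101100000. Divide by 110101 (XOR where the leading bit is 1):
  pos 0: 100001 XOR 110101 = 010100
  pos 1: 101001 XOR 110101 = 011100
  pos 2: 111000 XOR 110101 = 001101
  pos 4: 110111 XOR 110101 = 000010
  pos 8: 100000 XOR 110101 = 010101
  pos 9: 101010 XOR 110101 = 011111
Remainder (last 5 bits) = 11111. This is the CRC / FCS.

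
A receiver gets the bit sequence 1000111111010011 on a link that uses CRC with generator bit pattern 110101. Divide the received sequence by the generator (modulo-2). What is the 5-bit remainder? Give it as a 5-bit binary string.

Modulo-2 division of 1000111111010011 by 110101:
  pos 0: 100011 XOR 110101 = 010110
  pos 1: 101101 XOR 110101 = 011000
  pos 2: 110001 XOR 110101 = 000100
  pos 5: 100110 XOR 110101 = 010011
  pos 6: 100111 XOR 110101 = 010010
  pos 7: 100100 XOR 110101 = 010001
  pos 8: 100010 XOR 110101 = 010111
  pos 9: 101111 XOR 110101 = 011010
  pos 10: 110101 XOR 110101 = 000000
Remainder = 00000 (zero — the frame passes the CRC check).

00000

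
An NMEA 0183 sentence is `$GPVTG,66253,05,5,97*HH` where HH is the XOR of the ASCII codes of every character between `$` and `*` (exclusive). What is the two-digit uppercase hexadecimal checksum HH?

58

XOR the ASCII codes of the payload characters:
  'G' = 0x47 → acc = 0x47
  'P' = 0x50 → acc = 0x17
  'V' = 0x56 → acc = 0x41
  'T' = 0x54 → acc = 0x15
  'G' = 0x47 → acc = 0x52
  ',' = 0x2C → acc = 0x7E
  '6' = 0x36 → acc = 0x48
  '6' = 0x36 → acc = 0x7E
  '2' = 0x32 → acc = 0x4C
  '5' = 0x35 → acc = 0x79
  '3' = 0x33 → acc = 0x4A
  ',' = 0x2C → acc = 0x66
  '0' = 0x30 → acc = 0x56
  '5' = 0x35 → acc = 0x63
  ',' = 0x2C → acc = 0x4F
  '5' = 0x35 → acc = 0x7A
  ',' = 0x2C → acc = 0x56
  '9' = 0x39 → acc = 0x6F
  '7' = 0x37 → acc = 0x58
Checksum = 0x58.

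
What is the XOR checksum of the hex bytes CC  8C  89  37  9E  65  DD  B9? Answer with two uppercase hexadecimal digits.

61

XOR the bytes together:
  start with 0xCC
  0xCC ⊕ 0x8C = 0x40
  0x40 ⊕ 0x89 = 0xC9
  0xC9 ⊕ 0x37 = 0xFE
  0xFE ⊕ 0x9E = 0x60
  0x60 ⊕ 0x65 = 0x05
  0x05 ⊕ 0xDD = 0xD8
  0xD8 ⊕ 0xB9 = 0x61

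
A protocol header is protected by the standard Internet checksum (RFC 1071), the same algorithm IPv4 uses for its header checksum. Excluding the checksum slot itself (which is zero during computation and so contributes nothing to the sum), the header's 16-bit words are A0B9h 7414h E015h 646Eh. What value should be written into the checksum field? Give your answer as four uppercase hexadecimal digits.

A6AD

One's-complement addition (fold any carry out of bit 15 back into bit 0):
  0xA0B9 + 0x7414 = 0x114CD → wrap carry → 0x14CE
  0x14CE + 0xE015 = 0x0F4E3
  0xF4E3 + 0x646E = 0x15951 → wrap carry → 0x5952
One's-complement sum = 0x5952.
Checksum = ~0x5952 & 0xFFFF = 0xA6AD.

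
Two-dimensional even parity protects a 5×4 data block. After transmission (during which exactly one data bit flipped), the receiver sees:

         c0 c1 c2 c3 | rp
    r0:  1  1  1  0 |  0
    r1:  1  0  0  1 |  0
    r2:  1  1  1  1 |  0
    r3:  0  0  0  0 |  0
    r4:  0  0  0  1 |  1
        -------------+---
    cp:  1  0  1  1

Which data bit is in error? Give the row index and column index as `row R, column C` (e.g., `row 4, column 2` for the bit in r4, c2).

Recompute each row's even parity and compare to rp:
  r0: data parity 1, sent rp 0 → mismatch
  r1: data parity 0, sent rp 0 → ok
  r2: data parity 0, sent rp 0 → ok
  r3: data parity 0, sent rp 0 → ok
  r4: data parity 1, sent rp 1 → ok
Recompute each column's even parity and compare to cp:
  c0: data parity 1, sent cp 1 → ok
  c1: data parity 0, sent cp 0 → ok
  c2: data parity 0, sent cp 1 → mismatch
  c3: data parity 1, sent cp 1 → ok
Exactly one row (r0) and one column (c2) fail → the flipped bit is at their intersection.

row 0, column 2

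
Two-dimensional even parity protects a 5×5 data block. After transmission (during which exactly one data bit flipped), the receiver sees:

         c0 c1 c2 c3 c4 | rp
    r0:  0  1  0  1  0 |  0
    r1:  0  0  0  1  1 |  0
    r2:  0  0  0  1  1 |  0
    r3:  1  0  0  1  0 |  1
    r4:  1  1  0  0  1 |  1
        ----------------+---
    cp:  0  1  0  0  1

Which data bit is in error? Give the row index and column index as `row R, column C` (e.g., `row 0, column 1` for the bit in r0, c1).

row 3, column 1

Recompute each row's even parity and compare to rp:
  r0: data parity 0, sent rp 0 → ok
  r1: data parity 0, sent rp 0 → ok
  r2: data parity 0, sent rp 0 → ok
  r3: data parity 0, sent rp 1 → mismatch
  r4: data parity 1, sent rp 1 → ok
Recompute each column's even parity and compare to cp:
  c0: data parity 0, sent cp 0 → ok
  c1: data parity 0, sent cp 1 → mismatch
  c2: data parity 0, sent cp 0 → ok
  c3: data parity 0, sent cp 0 → ok
  c4: data parity 1, sent cp 1 → ok
Exactly one row (r3) and one column (c1) fail → the flipped bit is at their intersection.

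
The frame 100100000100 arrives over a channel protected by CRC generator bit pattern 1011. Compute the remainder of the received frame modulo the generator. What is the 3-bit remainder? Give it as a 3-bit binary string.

000

Modulo-2 division of 100100000100 by 1011:
  pos 0: 1001 XOR 1011 = 0010
  pos 2: 1000 XOR 1011 = 0011
  pos 4: 1100 XOR 1011 = 0111
  pos 5: 1110 XOR 1011 = 0101
  pos 6: 1011 XOR 1011 = 0000
Remainder = 000 (zero — the frame passes the CRC check).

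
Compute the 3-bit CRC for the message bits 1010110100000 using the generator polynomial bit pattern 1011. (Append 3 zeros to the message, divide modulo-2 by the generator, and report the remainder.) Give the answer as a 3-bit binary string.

000

Append 3 zeros: 1010110100000000. Divide by 1011 (XOR where the leading bit is 1):
  pos 0: 1010 XOR 1011 = 0001
  pos 3: 1110 XOR 1011 = 0101
  pos 4: 1011 XOR 1011 = 0000
Remainder (last 3 bits) = 000. This is the CRC / FCS.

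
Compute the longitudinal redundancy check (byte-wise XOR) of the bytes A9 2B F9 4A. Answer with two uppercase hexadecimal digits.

31

XOR the bytes together:
  start with 0xA9
  0xA9 ⊕ 0x2B = 0x82
  0x82 ⊕ 0xF9 = 0x7B
  0x7B ⊕ 0x4A = 0x31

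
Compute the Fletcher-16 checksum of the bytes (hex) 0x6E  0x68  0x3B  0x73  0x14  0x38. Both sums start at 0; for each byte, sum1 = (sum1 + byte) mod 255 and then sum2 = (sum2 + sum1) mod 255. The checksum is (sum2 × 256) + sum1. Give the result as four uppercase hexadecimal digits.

48D1

Running sums (mod 255):
  after byte 0 (0x6E): sum1=110, sum2=110
  after byte 1 (0x68): sum1=214, sum2=69
  after byte 2 (0x3B): sum1=18, sum2=87
  after byte 3 (0x73): sum1=133, sum2=220
  after byte 4 (0x14): sum1=153, sum2=118
  after byte 5 (0x38): sum1=209, sum2=72
Checksum = sum2·256 + sum1 = 72·256 + 209 = 18641 = 0x48D1.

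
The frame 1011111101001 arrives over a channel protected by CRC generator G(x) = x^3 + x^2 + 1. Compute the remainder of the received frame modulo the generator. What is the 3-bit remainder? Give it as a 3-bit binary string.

Modulo-2 division of 1011111101001 by 1101:
  pos 0: 1011 XOR 1101 = 0110
  pos 1: 1101 XOR 1101 = 0000
  pos 5: 1110 XOR 1101 = 0011
  pos 7: 1110 XOR 1101 = 0011
  pos 9: 1101 XOR 1101 = 0000
Remainder = 000 (zero — the frame passes the CRC check).

000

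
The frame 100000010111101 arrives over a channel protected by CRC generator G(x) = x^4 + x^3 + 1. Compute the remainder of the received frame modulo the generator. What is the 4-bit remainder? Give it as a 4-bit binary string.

Modulo-2 division of 100000010111101 by 11001:
  pos 0: 10000 XOR 11001 = 01001
  pos 1: 10010 XOR 11001 = 01011
  pos 2: 10110 XOR 11001 = 01111
  pos 3: 11111 XOR 11001 = 00110
  pos 5: 11001 XOR 11001 = 00000
  pos 10: 11101 XOR 11001 = 00100
Remainder = 0100 (nonzero — an error is detected).

0100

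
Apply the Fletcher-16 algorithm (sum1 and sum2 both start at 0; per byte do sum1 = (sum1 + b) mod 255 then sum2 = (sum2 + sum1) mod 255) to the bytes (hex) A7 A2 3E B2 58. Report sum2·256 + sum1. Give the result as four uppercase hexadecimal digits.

4993

Running sums (mod 255):
  after byte 0 (A7): sum1=167, sum2=167
  after byte 1 (A2): sum1=74, sum2=241
  after byte 2 (3E): sum1=136, sum2=122
  after byte 3 (B2): sum1=59, sum2=181
  after byte 4 (58): sum1=147, sum2=73
Checksum = sum2·256 + sum1 = 73·256 + 147 = 18835 = 0x4993.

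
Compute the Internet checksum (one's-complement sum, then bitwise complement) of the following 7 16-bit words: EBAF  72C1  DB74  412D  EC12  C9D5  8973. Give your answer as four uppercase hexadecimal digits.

One's-complement addition (fold any carry out of bit 15 back into bit 0):
  0xEBAF + 0x72C1 = 0x15E70 → wrap carry → 0x5E71
  0x5E71 + 0xDB74 = 0x139E5 → wrap carry → 0x39E6
  0x39E6 + 0x412D = 0x07B13
  0x7B13 + 0xEC12 = 0x16725 → wrap carry → 0x6726
  0x6726 + 0xC9D5 = 0x130FB → wrap carry → 0x30FC
  0x30FC + 0x8973 = 0x0BA6F
One's-complement sum = 0xBA6F.
Checksum = ~0xBA6F & 0xFFFF = 0x4590.

4590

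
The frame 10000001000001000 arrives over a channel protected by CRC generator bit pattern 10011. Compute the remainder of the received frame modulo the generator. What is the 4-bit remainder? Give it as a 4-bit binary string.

Modulo-2 division of 10000001000001000 by 10011:
  pos 0: 10000 XOR 10011 = 00011
  pos 3: 11001 XOR 10011 = 01010
  pos 4: 10100 XOR 10011 = 00111
  pos 6: 11100 XOR 10011 = 01111
  pos 7: 11110 XOR 10011 = 01101
  pos 8: 11010 XOR 10011 = 01001
  pos 9: 10011 XOR 10011 = 00000
Remainder = 0000 (zero — the frame passes the CRC check).

0000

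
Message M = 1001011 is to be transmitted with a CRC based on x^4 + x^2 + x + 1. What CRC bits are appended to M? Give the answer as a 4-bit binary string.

Append 4 zeros: 10010110000. Divide by 10111 (XOR where the leading bit is 1):
  pos 0: 10010 XOR 10111 = 00101
  pos 2: 10111 XOR 10111 = 00000
Remainder (last 4 bits) = 0000. This is the CRC / FCS.

0000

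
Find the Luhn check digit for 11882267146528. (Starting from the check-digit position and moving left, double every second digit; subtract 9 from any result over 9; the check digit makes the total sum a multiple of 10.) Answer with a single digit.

0

Partial digits right→left: 8 2 5 6 4 1 7 6 2 2 8 8 1 1
Double every second digit counting from the check-digit position (so the 1st, 3rd, 5th, ... of the partial from the right).
  doubled (with −9 where >9): 7 1 8 5 4 7 2 → sum 34
  kept as-is: 2 6 1 6 2 8 1 → sum 26
Total = 34 + 26 = 60.
Check digit = (10 − (60 mod 10)) mod 10 = 0.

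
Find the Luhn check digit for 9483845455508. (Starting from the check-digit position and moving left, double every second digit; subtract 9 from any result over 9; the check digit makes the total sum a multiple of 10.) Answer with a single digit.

Partial digits right→left: 8 0 5 5 5 4 5 4 8 3 8 4 9
Double every second digit counting from the check-digit position (so the 1st, 3rd, 5th, ... of the partial from the right).
  doubled (with −9 where >9): 7 1 1 1 7 7 9 → sum 33
  kept as-is: 0 5 4 4 3 4 → sum 20
Total = 33 + 20 = 53.
Check digit = (10 − (53 mod 10)) mod 10 = 7.

7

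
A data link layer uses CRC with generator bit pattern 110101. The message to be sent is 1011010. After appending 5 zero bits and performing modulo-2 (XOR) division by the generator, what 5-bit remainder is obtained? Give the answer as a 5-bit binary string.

Append 5 zeros: 101101000000. Divide by 110101 (XOR where the leading bit is 1):
  pos 0: 101101 XOR 110101 = 011000
  pos 1: 110000 XOR 110101 = 000101
  pos 4: 101000 XOR 110101 = 011101
  pos 5: 111010 XOR 110101 = 001111
Remainder (last 5 bits) = 11110. This is the CRC / FCS.

11110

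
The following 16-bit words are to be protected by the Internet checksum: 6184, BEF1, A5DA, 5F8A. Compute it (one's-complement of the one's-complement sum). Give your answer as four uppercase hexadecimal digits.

DA24

One's-complement addition (fold any carry out of bit 15 back into bit 0):
  0x6184 + 0xBEF1 = 0x12075 → wrap carry → 0x2076
  0x2076 + 0xA5DA = 0x0C650
  0xC650 + 0x5F8A = 0x125DA → wrap carry → 0x25DB
One's-complement sum = 0x25DB.
Checksum = ~0x25DB & 0xFFFF = 0xDA24.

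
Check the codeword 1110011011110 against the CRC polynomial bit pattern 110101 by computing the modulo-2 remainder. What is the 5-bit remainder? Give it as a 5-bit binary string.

Modulo-2 division of 1110011011110 by 110101:
  pos 0: 111001 XOR 110101 = 001100
  pos 2: 110010 XOR 110101 = 000111
  pos 5: 111111 XOR 110101 = 001010
  pos 7: 101010 XOR 110101 = 011111
Remainder = 11111 (nonzero — an error is detected).

11111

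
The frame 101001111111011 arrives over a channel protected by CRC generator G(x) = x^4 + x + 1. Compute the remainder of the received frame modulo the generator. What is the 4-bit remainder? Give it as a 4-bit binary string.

0000

Modulo-2 division of 101001111111011 by 10011:
  pos 0: 10100 XOR 10011 = 00111
  pos 2: 11111 XOR 10011 = 01100
  pos 3: 11001 XOR 10011 = 01010
  pos 4: 10101 XOR 10011 = 00110
  pos 6: 11011 XOR 10011 = 01000
  pos 7: 10001 XOR 10011 = 00010
  pos 10: 10011 XOR 10011 = 00000
Remainder = 0000 (zero — the frame passes the CRC check).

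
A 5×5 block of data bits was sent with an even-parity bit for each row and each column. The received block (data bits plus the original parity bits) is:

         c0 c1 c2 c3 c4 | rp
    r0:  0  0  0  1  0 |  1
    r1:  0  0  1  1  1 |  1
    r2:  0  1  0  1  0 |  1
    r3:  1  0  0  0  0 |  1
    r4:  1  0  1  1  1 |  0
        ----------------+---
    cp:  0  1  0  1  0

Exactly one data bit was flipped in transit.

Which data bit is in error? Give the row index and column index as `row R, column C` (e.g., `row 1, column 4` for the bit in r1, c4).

row 2, column 3

Recompute each row's even parity and compare to rp:
  r0: data parity 1, sent rp 1 → ok
  r1: data parity 1, sent rp 1 → ok
  r2: data parity 0, sent rp 1 → mismatch
  r3: data parity 1, sent rp 1 → ok
  r4: data parity 0, sent rp 0 → ok
Recompute each column's even parity and compare to cp:
  c0: data parity 0, sent cp 0 → ok
  c1: data parity 1, sent cp 1 → ok
  c2: data parity 0, sent cp 0 → ok
  c3: data parity 0, sent cp 1 → mismatch
  c4: data parity 0, sent cp 0 → ok
Exactly one row (r2) and one column (c3) fail → the flipped bit is at their intersection.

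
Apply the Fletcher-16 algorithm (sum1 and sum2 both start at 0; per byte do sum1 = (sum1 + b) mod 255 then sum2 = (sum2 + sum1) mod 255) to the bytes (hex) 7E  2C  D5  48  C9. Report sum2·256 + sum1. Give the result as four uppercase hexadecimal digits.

Running sums (mod 255):
  after byte 0 (7E): sum1=126, sum2=126
  after byte 1 (2C): sum1=170, sum2=41
  after byte 2 (D5): sum1=128, sum2=169
  after byte 3 (48): sum1=200, sum2=114
  after byte 4 (C9): sum1=146, sum2=5
Checksum = sum2·256 + sum1 = 5·256 + 146 = 1426 = 0x0592.

0592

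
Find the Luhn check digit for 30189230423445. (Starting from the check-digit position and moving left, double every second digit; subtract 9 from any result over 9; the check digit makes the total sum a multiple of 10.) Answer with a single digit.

9

Partial digits right→left: 5 4 4 3 2 4 0 3 2 9 8 1 0 3
Double every second digit counting from the check-digit position (so the 1st, 3rd, 5th, ... of the partial from the right).
  doubled (with −9 where >9): 1 8 4 0 4 7 0 → sum 24
  kept as-is: 4 3 4 3 9 1 3 → sum 27
Total = 24 + 27 = 51.
Check digit = (10 − (51 mod 10)) mod 10 = 9.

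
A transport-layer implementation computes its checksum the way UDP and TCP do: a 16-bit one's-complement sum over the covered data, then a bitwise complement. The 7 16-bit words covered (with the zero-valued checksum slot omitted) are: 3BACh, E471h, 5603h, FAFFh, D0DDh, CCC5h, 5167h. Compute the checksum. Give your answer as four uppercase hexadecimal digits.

9FD3

One's-complement addition (fold any carry out of bit 15 back into bit 0):
  0x3BAC + 0xE471 = 0x1201D → wrap carry → 0x201E
  0x201E + 0x5603 = 0x07621
  0x7621 + 0xFAFF = 0x17120 → wrap carry → 0x7121
  0x7121 + 0xD0DD = 0x141FE → wrap carry → 0x41FF
  0x41FF + 0xCCC5 = 0x10EC4 → wrap carry → 0x0EC5
  0x0EC5 + 0x5167 = 0x0602C
One's-complement sum = 0x602C.
Checksum = ~0x602C & 0xFFFF = 0x9FD3.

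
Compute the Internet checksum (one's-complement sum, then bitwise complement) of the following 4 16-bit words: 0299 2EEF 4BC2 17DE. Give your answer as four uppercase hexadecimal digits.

6AD7

One's-complement addition (fold any carry out of bit 15 back into bit 0):
  0x0299 + 0x2EEF = 0x03188
  0x3188 + 0x4BC2 = 0x07D4A
  0x7D4A + 0x17DE = 0x09528
One's-complement sum = 0x9528.
Checksum = ~0x9528 & 0xFFFF = 0x6AD7.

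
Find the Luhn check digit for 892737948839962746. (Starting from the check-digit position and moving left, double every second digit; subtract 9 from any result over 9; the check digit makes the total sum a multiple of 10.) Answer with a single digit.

Partial digits right→left: 6 4 7 2 6 9 9 3 8 8 4 9 7 3 7 2 9 8
Double every second digit counting from the check-digit position (so the 1st, 3rd, 5th, ... of the partial from the right).
  doubled (with −9 where >9): 3 5 3 9 7 8 5 5 9 → sum 54
  kept as-is: 4 2 9 3 8 9 3 2 8 → sum 48
Total = 54 + 48 = 102.
Check digit = (10 − (102 mod 10)) mod 10 = 8.

8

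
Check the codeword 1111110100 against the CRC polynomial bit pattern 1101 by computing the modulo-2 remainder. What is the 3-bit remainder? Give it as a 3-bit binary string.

001

Modulo-2 division of 1111110100 by 1101:
  pos 0: 1111 XOR 1101 = 0010
  pos 2: 1011 XOR 1101 = 0110
  pos 3: 1100 XOR 1101 = 0001
  pos 6: 1100 XOR 1101 = 0001
Remainder = 001 (nonzero — an error is detected).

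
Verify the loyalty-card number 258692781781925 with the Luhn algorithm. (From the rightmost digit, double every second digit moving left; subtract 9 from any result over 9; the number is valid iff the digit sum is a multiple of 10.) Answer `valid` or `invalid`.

invalid

From the right, keep odd positions and double even positions (subtract 9 from any doubled value over 9):
  doubled (positions 2,4,...): 4 2 5 7 4 3 1 → sum 26
  kept (positions 1,3,...): 5 9 8 1 7 9 8 2 → sum 49
Total = 75.
75 mod 10 = 5, so the number is invalid.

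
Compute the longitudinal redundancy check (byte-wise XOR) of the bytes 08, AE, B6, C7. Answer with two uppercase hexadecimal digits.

XOR the bytes together:
  start with 0x08
  0x08 ⊕ 0xAE = 0xA6
  0xA6 ⊕ 0xB6 = 0x10
  0x10 ⊕ 0xC7 = 0xD7

D7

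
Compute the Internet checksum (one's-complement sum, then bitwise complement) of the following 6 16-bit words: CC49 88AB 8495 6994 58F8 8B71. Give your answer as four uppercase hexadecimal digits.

D876

One's-complement addition (fold any carry out of bit 15 back into bit 0):
  0xCC49 + 0x88AB = 0x154F4 → wrap carry → 0x54F5
  0x54F5 + 0x8495 = 0x0D98A
  0xD98A + 0x6994 = 0x1431E → wrap carry → 0x431F
  0x431F + 0x58F8 = 0x09C17
  0x9C17 + 0x8B71 = 0x12788 → wrap carry → 0x2789
One's-complement sum = 0x2789.
Checksum = ~0x2789 & 0xFFFF = 0xD876.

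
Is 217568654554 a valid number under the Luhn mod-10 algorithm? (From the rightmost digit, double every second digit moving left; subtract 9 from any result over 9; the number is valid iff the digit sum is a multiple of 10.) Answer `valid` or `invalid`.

invalid

From the right, keep odd positions and double even positions (subtract 9 from any doubled value over 9):
  doubled (positions 2,4,...): 1 8 3 3 5 4 → sum 24
  kept (positions 1,3,...): 4 5 5 8 5 1 → sum 28
Total = 52.
52 mod 10 = 2, so the number is invalid.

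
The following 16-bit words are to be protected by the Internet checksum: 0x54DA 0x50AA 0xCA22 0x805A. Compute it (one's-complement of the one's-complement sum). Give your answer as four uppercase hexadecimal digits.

0FFE

One's-complement addition (fold any carry out of bit 15 back into bit 0):
  0x54DA + 0x50AA = 0x0A584
  0xA584 + 0xCA22 = 0x16FA6 → wrap carry → 0x6FA7
  0x6FA7 + 0x805A = 0x0F001
One's-complement sum = 0xF001.
Checksum = ~0xF001 & 0xFFFF = 0x0FFE.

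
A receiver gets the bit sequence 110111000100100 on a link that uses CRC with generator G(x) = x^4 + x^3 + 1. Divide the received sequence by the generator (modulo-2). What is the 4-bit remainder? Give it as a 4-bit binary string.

0111

Modulo-2 division of 110111000100100 by 11001:
  pos 0: 11011 XOR 11001 = 00010
  pos 3: 10100 XOR 11001 = 01101
  pos 4: 11010 XOR 11001 = 00011
  pos 7: 11100 XOR 11001 = 00101
  pos 9: 10110 XOR 11001 = 01111
  pos 10: 11110 XOR 11001 = 00111
Remainder = 0111 (nonzero — an error is detected).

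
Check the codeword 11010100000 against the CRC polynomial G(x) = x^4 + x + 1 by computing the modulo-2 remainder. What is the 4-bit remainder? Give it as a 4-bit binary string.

0000

Modulo-2 division of 11010100000 by 10011:
  pos 0: 11010 XOR 10011 = 01001
  pos 1: 10011 XOR 10011 = 00000
Remainder = 0000 (zero — the frame passes the CRC check).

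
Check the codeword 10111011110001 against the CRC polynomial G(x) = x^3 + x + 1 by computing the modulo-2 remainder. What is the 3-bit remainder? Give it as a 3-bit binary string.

Modulo-2 division of 10111011110001 by 1011:
  pos 0: 1011 XOR 1011 = 0000
  pos 4: 1011 XOR 1011 = 0000
  pos 8: 1100 XOR 1011 = 0111
  pos 9: 1110 XOR 1011 = 0101
  pos 10: 1011 XOR 1011 = 0000
Remainder = 000 (zero — the frame passes the CRC check).

000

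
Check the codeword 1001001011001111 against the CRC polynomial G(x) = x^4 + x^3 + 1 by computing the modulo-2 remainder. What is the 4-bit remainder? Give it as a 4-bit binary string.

Modulo-2 division of 1001001011001111 by 11001:
  pos 0: 10010 XOR 11001 = 01011
  pos 1: 10110 XOR 11001 = 01111
  pos 2: 11111 XOR 11001 = 00110
  pos 4: 11001 XOR 11001 = 00000
  pos 9: 10011 XOR 11001 = 01010
  pos 10: 10101 XOR 11001 = 01100
  pos 11: 11001 XOR 11001 = 00000
Remainder = 0000 (zero — the frame passes the CRC check).

0000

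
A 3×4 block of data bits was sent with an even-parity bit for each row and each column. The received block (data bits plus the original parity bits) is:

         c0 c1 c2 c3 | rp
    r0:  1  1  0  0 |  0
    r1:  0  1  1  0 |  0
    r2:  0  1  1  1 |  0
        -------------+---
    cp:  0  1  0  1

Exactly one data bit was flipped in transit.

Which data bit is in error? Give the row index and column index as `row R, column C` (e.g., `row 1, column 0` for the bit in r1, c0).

Recompute each row's even parity and compare to rp:
  r0: data parity 0, sent rp 0 → ok
  r1: data parity 0, sent rp 0 → ok
  r2: data parity 1, sent rp 0 → mismatch
Recompute each column's even parity and compare to cp:
  c0: data parity 1, sent cp 0 → mismatch
  c1: data parity 1, sent cp 1 → ok
  c2: data parity 0, sent cp 0 → ok
  c3: data parity 1, sent cp 1 → ok
Exactly one row (r2) and one column (c0) fail → the flipped bit is at their intersection.

row 2, column 0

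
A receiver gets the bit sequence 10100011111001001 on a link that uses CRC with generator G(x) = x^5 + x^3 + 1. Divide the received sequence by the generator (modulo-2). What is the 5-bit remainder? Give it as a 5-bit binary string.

Modulo-2 division of 10100011111001001 by 101001:
  pos 0: 101000 XOR 101001 = 000001
  pos 5: 111111 XOR 101001 = 010110
  pos 6: 101100 XOR 101001 = 000101
  pos 9: 101010 XOR 101001 = 000011
Remainder = 01101 (nonzero — an error is detected).

01101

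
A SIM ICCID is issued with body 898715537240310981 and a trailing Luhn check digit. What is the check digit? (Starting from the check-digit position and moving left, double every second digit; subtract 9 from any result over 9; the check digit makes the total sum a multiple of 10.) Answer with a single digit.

Partial digits right→left: 1 8 9 0 1 3 0 4 2 7 3 5 5 1 7 8 9 8
Double every second digit counting from the check-digit position (so the 1st, 3rd, 5th, ... of the partial from the right).
  doubled (with −9 where >9): 2 9 2 0 4 6 1 5 9 → sum 38
  kept as-is: 8 0 3 4 7 5 1 8 8 → sum 44
Total = 38 + 44 = 82.
Check digit = (10 − (82 mod 10)) mod 10 = 8.

8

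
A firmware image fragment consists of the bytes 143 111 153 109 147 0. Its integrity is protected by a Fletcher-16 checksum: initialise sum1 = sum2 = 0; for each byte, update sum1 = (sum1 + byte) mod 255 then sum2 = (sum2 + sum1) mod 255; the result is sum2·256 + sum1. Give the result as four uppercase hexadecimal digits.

6099

Running sums (mod 255):
  after byte 0 (143): sum1=143, sum2=143
  after byte 1 (111): sum1=254, sum2=142
  after byte 2 (153): sum1=152, sum2=39
  after byte 3 (109): sum1=6, sum2=45
  after byte 4 (147): sum1=153, sum2=198
  after byte 5 (0): sum1=153, sum2=96
Checksum = sum2·256 + sum1 = 96·256 + 153 = 24729 = 0x6099.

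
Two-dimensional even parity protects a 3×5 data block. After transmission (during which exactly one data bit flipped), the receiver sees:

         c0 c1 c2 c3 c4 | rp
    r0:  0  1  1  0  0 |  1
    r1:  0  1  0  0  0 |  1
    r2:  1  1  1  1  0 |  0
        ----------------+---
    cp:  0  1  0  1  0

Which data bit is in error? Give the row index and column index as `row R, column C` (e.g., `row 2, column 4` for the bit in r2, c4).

row 0, column 0

Recompute each row's even parity and compare to rp:
  r0: data parity 0, sent rp 1 → mismatch
  r1: data parity 1, sent rp 1 → ok
  r2: data parity 0, sent rp 0 → ok
Recompute each column's even parity and compare to cp:
  c0: data parity 1, sent cp 0 → mismatch
  c1: data parity 1, sent cp 1 → ok
  c2: data parity 0, sent cp 0 → ok
  c3: data parity 1, sent cp 1 → ok
  c4: data parity 0, sent cp 0 → ok
Exactly one row (r0) and one column (c0) fail → the flipped bit is at their intersection.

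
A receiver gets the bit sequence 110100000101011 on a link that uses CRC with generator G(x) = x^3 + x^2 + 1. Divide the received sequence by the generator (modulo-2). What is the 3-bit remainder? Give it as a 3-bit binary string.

101

Modulo-2 division of 110100000101011 by 1101:
  pos 0: 1101 XOR 1101 = 0000
  pos 9: 1010 XOR 1101 = 0111
  pos 10: 1111 XOR 1101 = 0010
Remainder = 101 (nonzero — an error is detected).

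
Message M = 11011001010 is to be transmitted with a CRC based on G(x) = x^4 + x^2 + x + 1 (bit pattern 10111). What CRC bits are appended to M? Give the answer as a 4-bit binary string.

1010

Append 4 zeros: 110110010100000. Divide by 10111 (XOR where the leading bit is 1):
  pos 0: 11011 XOR 10111 = 01100
  pos 1: 11000 XOR 10111 = 01111
  pos 2: 11110 XOR 10111 = 01001
  pos 3: 10011 XOR 10111 = 00100
  pos 5: 10001 XOR 10111 = 00110
  pos 7: 11000 XOR 10111 = 01111
  pos 8: 11110 XOR 10111 = 01001
  pos 9: 10010 XOR 10111 = 00101
Remainder (last 4 bits) = 1010. This is the CRC / FCS.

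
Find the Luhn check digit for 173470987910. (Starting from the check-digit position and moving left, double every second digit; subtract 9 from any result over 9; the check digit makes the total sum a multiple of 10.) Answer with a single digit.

3

Partial digits right→left: 0 1 9 7 8 9 0 7 4 3 7 1
Double every second digit counting from the check-digit position (so the 1st, 3rd, 5th, ... of the partial from the right).
  doubled (with −9 where >9): 0 9 7 0 8 5 → sum 29
  kept as-is: 1 7 9 7 3 1 → sum 28
Total = 29 + 28 = 57.
Check digit = (10 − (57 mod 10)) mod 10 = 3.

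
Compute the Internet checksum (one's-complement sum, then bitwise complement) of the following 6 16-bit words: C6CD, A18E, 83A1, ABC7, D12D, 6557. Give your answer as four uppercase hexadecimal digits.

One's-complement addition (fold any carry out of bit 15 back into bit 0):
  0xC6CD + 0xA18E = 0x1685B → wrap carry → 0x685C
  0x685C + 0x83A1 = 0x0EBFD
  0xEBFD + 0xABC7 = 0x197C4 → wrap carry → 0x97C5
  0x97C5 + 0xD12D = 0x168F2 → wrap carry → 0x68F3
  0x68F3 + 0x6557 = 0x0CE4A
One's-complement sum = 0xCE4A.
Checksum = ~0xCE4A & 0xFFFF = 0x31B5.

31B5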